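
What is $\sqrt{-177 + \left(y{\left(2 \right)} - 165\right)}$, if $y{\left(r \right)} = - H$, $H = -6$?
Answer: $4 i \sqrt{21} \approx 18.33 i$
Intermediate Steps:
$y{\left(r \right)} = 6$ ($y{\left(r \right)} = \left(-1\right) \left(-6\right) = 6$)
$\sqrt{-177 + \left(y{\left(2 \right)} - 165\right)} = \sqrt{-177 + \left(6 - 165\right)} = \sqrt{-177 - 159} = \sqrt{-336} = 4 i \sqrt{21}$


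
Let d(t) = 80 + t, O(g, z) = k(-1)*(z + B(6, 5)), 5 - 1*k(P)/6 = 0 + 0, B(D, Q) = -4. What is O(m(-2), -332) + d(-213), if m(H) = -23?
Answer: -10213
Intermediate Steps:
k(P) = 30 (k(P) = 30 - 6*(0 + 0) = 30 - 6*0 = 30 + 0 = 30)
O(g, z) = -120 + 30*z (O(g, z) = 30*(z - 4) = 30*(-4 + z) = -120 + 30*z)
O(m(-2), -332) + d(-213) = (-120 + 30*(-332)) + (80 - 213) = (-120 - 9960) - 133 = -10080 - 133 = -10213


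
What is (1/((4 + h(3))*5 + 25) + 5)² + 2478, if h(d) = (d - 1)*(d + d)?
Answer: 27596626/11025 ≈ 2503.1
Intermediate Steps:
h(d) = 2*d*(-1 + d) (h(d) = (-1 + d)*(2*d) = 2*d*(-1 + d))
(1/((4 + h(3))*5 + 25) + 5)² + 2478 = (1/((4 + 2*3*(-1 + 3))*5 + 25) + 5)² + 2478 = (1/((4 + 2*3*2)*5 + 25) + 5)² + 2478 = (1/((4 + 12)*5 + 25) + 5)² + 2478 = (1/(16*5 + 25) + 5)² + 2478 = (1/(80 + 25) + 5)² + 2478 = (1/105 + 5)² + 2478 = (526/105)² + 2478 = 276676/11025 + 2478 = 27596626/11025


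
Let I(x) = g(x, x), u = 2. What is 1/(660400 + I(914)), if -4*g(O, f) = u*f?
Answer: 1/659943 ≈ 1.5153e-6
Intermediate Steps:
g(O, f) = -f/2
I(x) = -x/2
1/(660400 + I(914)) = 1/(660400 - 1/2*914) = 1/(660400 - 457) = 1/659943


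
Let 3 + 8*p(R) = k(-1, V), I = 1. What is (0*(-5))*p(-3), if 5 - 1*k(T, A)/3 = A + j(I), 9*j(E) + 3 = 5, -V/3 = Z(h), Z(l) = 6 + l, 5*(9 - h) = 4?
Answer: 0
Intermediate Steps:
h = 41/5 (h = 9 - ⅕*4 = 9 - ⅘ = 41/5 ≈ 8.2000)
V = -213/5 (V = -3*(6 + 41/5) = -3*71/5 = -213/5 ≈ -42.600)
j(E) = 2/9 (j(E) = -⅓ + (⅑)*5 = -⅓ + 5/9 = 2/9)
k(T, A) = 43/3 - 3*A (k(T, A) = 15 - 3*(A + 2/9) = 15 - 3*(2/9 + A) = 15 + (-⅔ - 3*A) = 43/3 - 3*A)
p(R) = 2087/120 (p(R) = -3/8 + (43/3 - 3*(-213/5))/8 = -3/8 + (43/3 + 639/5)/8 = -3/8 + (⅛)*(2132/15) = -3/8 + 533/30 = 2087/120)
(0*(-5))*p(-3) = (0*(-5))*(2087/120) = 0*(2087/120) = 0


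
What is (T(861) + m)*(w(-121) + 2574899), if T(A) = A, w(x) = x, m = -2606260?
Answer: -6708324026422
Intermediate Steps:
(T(861) + m)*(w(-121) + 2574899) = (861 - 2606260)*(-121 + 2574899) = -2605399*2574778 = -6708324026422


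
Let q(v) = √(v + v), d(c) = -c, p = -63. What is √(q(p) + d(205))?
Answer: √(-205 + 3*I*√14) ≈ 0.39185 + 14.323*I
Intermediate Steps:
q(v) = √2*√v (q(v) = √(2*v) = √2*√v)
√(q(p) + d(205)) = √(√2*√(-63) - 1*205) = √(√2*(3*I*√7) - 205) = √(3*I*√14 - 205) = √(-205 + 3*I*√14)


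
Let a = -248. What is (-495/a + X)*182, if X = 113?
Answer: 2595229/124 ≈ 20929.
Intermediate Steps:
(-495/a + X)*182 = (-495/(-248) + 113)*182 = (-495*(-1/248) + 113)*182 = (495/248 + 113)*182 = (28519/248)*182 = 2595229/124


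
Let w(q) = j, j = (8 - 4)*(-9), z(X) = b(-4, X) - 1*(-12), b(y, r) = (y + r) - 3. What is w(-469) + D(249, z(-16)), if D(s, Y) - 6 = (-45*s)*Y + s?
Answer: 123474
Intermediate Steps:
b(y, r) = -3 + r + y (b(y, r) = (r + y) - 3 = -3 + r + y)
z(X) = 5 + X (z(X) = (-3 + X - 4) - 1*(-12) = (-7 + X) + 12 = 5 + X)
D(s, Y) = 6 + s - 45*Y*s (D(s, Y) = 6 + ((-45*s)*Y + s) = 6 + (-45*Y*s + s) = 6 + (s - 45*Y*s) = 6 + s - 45*Y*s)
j = -36 (j = 4*(-9) = -36)
w(q) = -36
w(-469) + D(249, z(-16)) = -36 + (6 + 249 - 45*(5 - 16)*249) = -36 + (6 + 249 - 45*(-11)*249) = -36 + (6 + 249 + 123255) = -36 + 123510 = 123474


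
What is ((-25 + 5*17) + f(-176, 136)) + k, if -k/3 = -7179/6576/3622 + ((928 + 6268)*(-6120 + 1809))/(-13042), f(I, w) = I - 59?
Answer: -378504918358957/51772983904 ≈ -7310.9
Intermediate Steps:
f(I, w) = -59 + I
k = -369444646175757/51772983904 (k = -3*(-7179/6576/3622 + ((928 + 6268)*(-6120 + 1809))/(-13042)) = -3*(-7179*1/6576*(1/3622) + (7196*(-4311))*(-1/13042)) = -3*(-2393/2192*1/3622 - 31021956*(-1/13042)) = -3*(-2393/7939424 + 15510978/6521) = -3*123148215391919/51772983904 = -369444646175757/51772983904 ≈ -7135.9)
((-25 + 5*17) + f(-176, 136)) + k = ((-25 + 5*17) + (-59 - 176)) - 369444646175757/51772983904 = ((-25 + 85) - 235) - 369444646175757/51772983904 = (60 - 235) - 369444646175757/51772983904 = -175 - 369444646175757/51772983904 = -378504918358957/51772983904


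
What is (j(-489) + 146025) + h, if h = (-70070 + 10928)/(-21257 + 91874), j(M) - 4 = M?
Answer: 3425846346/23539 ≈ 1.4554e+5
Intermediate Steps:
j(M) = 4 + M
h = -19714/23539 (h = -59142/70617 = -59142*1/70617 = -19714/23539 ≈ -0.83750)
(j(-489) + 146025) + h = ((4 - 489) + 146025) - 19714/23539 = (-485 + 146025) - 19714/23539 = 145540 - 19714/23539 = 3425846346/23539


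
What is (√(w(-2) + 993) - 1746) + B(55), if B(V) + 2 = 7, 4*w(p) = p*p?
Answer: -1741 + √994 ≈ -1709.5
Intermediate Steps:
w(p) = p²/4 (w(p) = (p*p)/4 = p²/4)
B(V) = 5 (B(V) = -2 + 7 = 5)
(√(w(-2) + 993) - 1746) + B(55) = (√((¼)*(-2)² + 993) - 1746) + 5 = (√((¼)*4 + 993) - 1746) + 5 = (√(1 + 993) - 1746) + 5 = (√994 - 1746) + 5 = (-1746 + √994) + 5 = -1741 + √994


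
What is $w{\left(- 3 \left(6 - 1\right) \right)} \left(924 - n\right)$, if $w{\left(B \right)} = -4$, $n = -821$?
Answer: $-6980$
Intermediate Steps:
$w{\left(- 3 \left(6 - 1\right) \right)} \left(924 - n\right) = - 4 \left(924 - -821\right) = - 4 \left(924 + 821\right) = \left(-4\right) 1745 = -6980$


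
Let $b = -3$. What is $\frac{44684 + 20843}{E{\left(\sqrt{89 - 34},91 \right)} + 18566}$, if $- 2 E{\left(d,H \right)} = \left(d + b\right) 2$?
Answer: $\frac{1216770863}{344807706} + \frac{65527 \sqrt{55}}{344807706} \approx 3.5302$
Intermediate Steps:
$E{\left(d,H \right)} = 3 - d$ ($E{\left(d,H \right)} = - \frac{\left(d - 3\right) 2}{2} = - \frac{\left(-3 + d\right) 2}{2} = - \frac{-6 + 2 d}{2} = 3 - d$)
$\frac{44684 + 20843}{E{\left(\sqrt{89 - 34},91 \right)} + 18566} = \frac{44684 + 20843}{\left(3 - \sqrt{89 - 34}\right) + 18566} = \frac{65527}{\left(3 - \sqrt{55}\right) + 18566} = \frac{65527}{18569 - \sqrt{55}}$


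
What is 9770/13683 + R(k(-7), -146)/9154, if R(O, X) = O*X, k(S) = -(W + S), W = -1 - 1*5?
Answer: 31732123/62627091 ≈ 0.50668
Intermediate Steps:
W = -6 (W = -1 - 5 = -6)
k(S) = 6 - S (k(S) = -(-6 + S) = 6 - S)
9770/13683 + R(k(-7), -146)/9154 = 9770/13683 + ((6 - 1*(-7))*(-146))/9154 = 9770*(1/13683) + ((6 + 7)*(-146))*(1/9154) = 9770/13683 + (13*(-146))*(1/9154) = 9770/13683 - 1898*1/9154 = 9770/13683 - 949/4577 = 31732123/62627091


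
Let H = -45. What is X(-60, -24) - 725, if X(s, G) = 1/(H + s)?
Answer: -76126/105 ≈ -725.01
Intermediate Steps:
X(s, G) = 1/(-45 + s)
X(-60, -24) - 725 = 1/(-45 - 60) - 725 = 1/(-105) - 725 = -1/105 - 725 = -76126/105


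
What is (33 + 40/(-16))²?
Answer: 3721/4 ≈ 930.25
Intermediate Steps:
(33 + 40/(-16))² = (33 + 40*(-1/16))² = (33 - 5/2)² = (61/2)² = 3721/4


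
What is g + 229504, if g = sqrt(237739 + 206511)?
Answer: 229504 + 5*sqrt(17770) ≈ 2.3017e+5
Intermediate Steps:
g = 5*sqrt(17770) (g = sqrt(444250) = 5*sqrt(17770) ≈ 666.52)
g + 229504 = 5*sqrt(17770) + 229504 = 229504 + 5*sqrt(17770)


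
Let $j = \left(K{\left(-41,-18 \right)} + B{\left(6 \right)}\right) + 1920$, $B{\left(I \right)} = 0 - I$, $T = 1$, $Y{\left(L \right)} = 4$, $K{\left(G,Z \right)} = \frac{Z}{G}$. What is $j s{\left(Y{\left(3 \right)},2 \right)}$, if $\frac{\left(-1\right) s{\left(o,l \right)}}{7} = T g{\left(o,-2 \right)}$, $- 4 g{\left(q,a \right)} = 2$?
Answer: $\frac{274722}{41} \approx 6700.5$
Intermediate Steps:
$g{\left(q,a \right)} = - \frac{1}{2}$ ($g{\left(q,a \right)} = \left(- \frac{1}{4}\right) 2 = - \frac{1}{2}$)
$B{\left(I \right)} = - I$
$s{\left(o,l \right)} = \frac{7}{2}$ ($s{\left(o,l \right)} = - 7 \cdot 1 \left(- \frac{1}{2}\right) = \left(-7\right) \left(- \frac{1}{2}\right) = \frac{7}{2}$)
$j = \frac{78492}{41}$ ($j = \left(- \frac{18}{-41} - 6\right) + 1920 = \left(\left(-18\right) \left(- \frac{1}{41}\right) - 6\right) + 1920 = \left(\frac{18}{41} - 6\right) + 1920 = - \frac{228}{41} + 1920 = \frac{78492}{41} \approx 1914.4$)
$j s{\left(Y{\left(3 \right)},2 \right)} = \frac{78492}{41} \cdot \frac{7}{2} = \frac{274722}{41}$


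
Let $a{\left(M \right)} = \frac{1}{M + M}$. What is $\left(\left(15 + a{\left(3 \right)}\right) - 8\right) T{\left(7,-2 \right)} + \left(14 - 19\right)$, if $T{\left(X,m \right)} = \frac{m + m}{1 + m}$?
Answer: $\frac{71}{3} \approx 23.667$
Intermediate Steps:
$a{\left(M \right)} = \frac{1}{2 M}$
$T{\left(X,m \right)} = \frac{2 m}{1 + m}$
$\left(\left(15 + a{\left(3 \right)}\right) - 8\right) T{\left(7,-2 \right)} + \left(14 - 19\right) = \left(\left(15 + \frac{1}{2 \cdot 3}\right) - 8\right) 2 \left(-2\right) \frac{1}{1 - 2} + \left(14 - 19\right) = \left(\left(15 + \frac{1}{2} \cdot \frac{1}{3}\right) - 8\right) 2 \left(-2\right) \frac{1}{-1} - 5 = \left(\left(15 + \frac{1}{6}\right) - 8\right) 2 \left(-2\right) \left(-1\right) - 5 = \left(\frac{91}{6} - 8\right) 4 - 5 = \frac{43}{6} \cdot 4 - 5 = \frac{86}{3} - 5 = \frac{71}{3}$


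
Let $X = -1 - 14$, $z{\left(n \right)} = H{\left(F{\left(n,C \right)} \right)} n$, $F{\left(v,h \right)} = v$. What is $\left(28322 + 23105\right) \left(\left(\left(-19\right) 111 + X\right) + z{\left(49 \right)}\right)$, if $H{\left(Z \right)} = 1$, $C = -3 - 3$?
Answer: $-106711025$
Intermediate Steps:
$C = -6$ ($C = -3 - 3 = -6$)
$z{\left(n \right)} = n$ ($z{\left(n \right)} = 1 n = n$)
$X = -15$ ($X = -1 - 14 = -15$)
$\left(28322 + 23105\right) \left(\left(\left(-19\right) 111 + X\right) + z{\left(49 \right)}\right) = \left(28322 + 23105\right) \left(\left(\left(-19\right) 111 - 15\right) + 49\right) = 51427 \left(\left(-2109 - 15\right) + 49\right) = 51427 \left(-2124 + 49\right) = 51427 \left(-2075\right) = -106711025$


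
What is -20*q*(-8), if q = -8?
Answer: -1280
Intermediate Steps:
-20*q*(-8) = -20*(-8)*(-8) = 160*(-8) = -1280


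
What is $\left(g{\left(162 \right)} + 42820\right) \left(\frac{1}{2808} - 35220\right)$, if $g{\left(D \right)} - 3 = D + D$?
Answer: $- \frac{328241662121}{216} \approx -1.5196 \cdot 10^{9}$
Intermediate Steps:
$g{\left(D \right)} = 3 + 2 D$ ($g{\left(D \right)} = 3 + \left(D + D\right) = 3 + 2 D$)
$\left(g{\left(162 \right)} + 42820\right) \left(\frac{1}{2808} - 35220\right) = \left(\left(3 + 2 \cdot 162\right) + 42820\right) \left(\frac{1}{2808} - 35220\right) = \left(\left(3 + 324\right) + 42820\right) \left(\frac{1}{2808} - 35220\right) = \left(327 + 42820\right) \left(- \frac{98897759}{2808}\right) = 43147 \left(- \frac{98897759}{2808}\right) = - \frac{328241662121}{216}$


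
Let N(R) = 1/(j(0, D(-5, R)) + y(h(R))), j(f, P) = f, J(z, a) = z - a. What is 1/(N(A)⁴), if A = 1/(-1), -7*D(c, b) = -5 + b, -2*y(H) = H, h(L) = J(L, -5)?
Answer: 16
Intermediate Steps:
h(L) = 5 + L (h(L) = L - 1*(-5) = L + 5 = 5 + L)
y(H) = -H/2
D(c, b) = 5/7 - b/7 (D(c, b) = -(-5 + b)/7 = 5/7 - b/7)
A = -1
N(R) = 1/(-5/2 - R/2) (N(R) = 1/(0 - (5 + R)/2) = 1/(0 + (-5/2 - R/2)) = 1/(-5/2 - R/2))
1/(N(A)⁴) = 1/((-2/(5 - 1))⁴) = 1/((-2/4)⁴) = 1/((-2*¼)⁴) = 1/((-½)⁴) = 1/(1/16) = 16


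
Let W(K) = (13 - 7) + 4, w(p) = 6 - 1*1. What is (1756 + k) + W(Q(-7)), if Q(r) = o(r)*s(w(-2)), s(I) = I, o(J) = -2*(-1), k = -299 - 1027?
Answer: 440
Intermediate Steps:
w(p) = 5 (w(p) = 6 - 1 = 5)
k = -1326
o(J) = 2
Q(r) = 10 (Q(r) = 2*5 = 10)
W(K) = 10 (W(K) = 6 + 4 = 10)
(1756 + k) + W(Q(-7)) = (1756 - 1326) + 10 = 430 + 10 = 440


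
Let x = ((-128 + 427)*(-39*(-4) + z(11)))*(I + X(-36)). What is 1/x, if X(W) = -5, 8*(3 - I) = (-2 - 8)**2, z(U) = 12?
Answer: -1/728364 ≈ -1.3729e-6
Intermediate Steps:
I = -19/2 (I = 3 - (-2 - 8)**2/8 = 3 - 1/8*(-10)**2 = 3 - 1/8*100 = 3 - 25/2 = -19/2 ≈ -9.5000)
x = -728364 (x = ((-128 + 427)*(-39*(-4) + 12))*(-19/2 - 5) = (299*(156 + 12))*(-29/2) = (299*168)*(-29/2) = 50232*(-29/2) = -728364)
1/x = 1/(-728364) = -1/728364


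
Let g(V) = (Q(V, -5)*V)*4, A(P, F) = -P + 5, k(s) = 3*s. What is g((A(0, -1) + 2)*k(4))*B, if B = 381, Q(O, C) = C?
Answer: -640080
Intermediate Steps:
A(P, F) = 5 - P
g(V) = -20*V (g(V) = -5*V*4 = -20*V)
g((A(0, -1) + 2)*k(4))*B = -20*((5 - 1*0) + 2)*3*4*381 = -20*((5 + 0) + 2)*12*381 = -20*(5 + 2)*12*381 = -140*12*381 = -20*84*381 = -1680*381 = -640080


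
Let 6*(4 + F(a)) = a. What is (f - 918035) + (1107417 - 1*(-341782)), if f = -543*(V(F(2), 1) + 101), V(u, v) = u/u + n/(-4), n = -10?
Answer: 948841/2 ≈ 4.7442e+5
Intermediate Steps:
F(a) = -4 + a/6
V(u, v) = 7/2 (V(u, v) = u/u - 10/(-4) = 1 - 10*(-¼) = 1 + 5/2 = 7/2)
f = -113487/2 (f = -543*(7/2 + 101) = -543*209/2 = -113487/2 ≈ -56744.)
(f - 918035) + (1107417 - 1*(-341782)) = (-113487/2 - 918035) + (1107417 - 1*(-341782)) = -1949557/2 + (1107417 + 341782) = -1949557/2 + 1449199 = 948841/2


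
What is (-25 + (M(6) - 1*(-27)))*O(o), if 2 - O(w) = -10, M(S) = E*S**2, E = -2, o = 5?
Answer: -840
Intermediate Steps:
M(S) = -2*S**2
O(w) = 12 (O(w) = 2 - 1*(-10) = 2 + 10 = 12)
(-25 + (M(6) - 1*(-27)))*O(o) = (-25 + (-2*6**2 - 1*(-27)))*12 = (-25 + (-2*36 + 27))*12 = (-25 + (-72 + 27))*12 = (-25 - 45)*12 = -70*12 = -840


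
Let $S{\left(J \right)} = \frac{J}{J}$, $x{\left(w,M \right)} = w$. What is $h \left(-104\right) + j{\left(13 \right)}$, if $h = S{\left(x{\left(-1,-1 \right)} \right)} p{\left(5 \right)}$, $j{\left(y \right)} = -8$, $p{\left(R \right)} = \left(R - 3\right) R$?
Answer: $-1048$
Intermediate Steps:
$p{\left(R \right)} = R \left(-3 + R\right)$ ($p{\left(R \right)} = \left(-3 + R\right) R = R \left(-3 + R\right)$)
$S{\left(J \right)} = 1$
$h = 10$ ($h = 1 \cdot 5 \left(-3 + 5\right) = 1 \cdot 5 \cdot 2 = 1 \cdot 10 = 10$)
$h \left(-104\right) + j{\left(13 \right)} = 10 \left(-104\right) - 8 = -1040 - 8 = -1048$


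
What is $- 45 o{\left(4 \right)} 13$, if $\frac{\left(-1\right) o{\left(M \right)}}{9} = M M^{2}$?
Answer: $336960$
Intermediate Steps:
$o{\left(M \right)} = - 9 M^{3}$ ($o{\left(M \right)} = - 9 M M^{2} = - 9 M^{3}$)
$- 45 o{\left(4 \right)} 13 = - 45 \left(- 9 \cdot 4^{3}\right) 13 = - 45 \left(\left(-9\right) 64\right) 13 = \left(-45\right) \left(-576\right) 13 = 25920 \cdot 13 = 336960$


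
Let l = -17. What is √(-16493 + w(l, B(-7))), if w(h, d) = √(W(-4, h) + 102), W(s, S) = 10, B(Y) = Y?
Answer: √(-16493 + 4*√7) ≈ 128.38*I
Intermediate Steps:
w(h, d) = 4*√7 (w(h, d) = √(10 + 102) = √112 = 4*√7)
√(-16493 + w(l, B(-7))) = √(-16493 + 4*√7)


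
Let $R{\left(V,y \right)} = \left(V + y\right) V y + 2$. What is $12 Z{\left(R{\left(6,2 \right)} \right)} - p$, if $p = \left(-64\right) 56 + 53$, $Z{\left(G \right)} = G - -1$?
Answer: $4719$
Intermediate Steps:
$R{\left(V,y \right)} = 2 + V y \left(V + y\right)$ ($R{\left(V,y \right)} = V \left(V + y\right) y + 2 = V y \left(V + y\right) + 2 = 2 + V y \left(V + y\right)$)
$Z{\left(G \right)} = 1 + G$ ($Z{\left(G \right)} = G + 1 = 1 + G$)
$p = -3531$ ($p = -3584 + 53 = -3531$)
$12 Z{\left(R{\left(6,2 \right)} \right)} - p = 12 \left(1 + \left(2 + 6 \cdot 2^{2} + 2 \cdot 6^{2}\right)\right) - -3531 = 12 \left(1 + \left(2 + 6 \cdot 4 + 2 \cdot 36\right)\right) + 3531 = 12 \left(1 + \left(2 + 24 + 72\right)\right) + 3531 = 12 \left(1 + 98\right) + 3531 = 12 \cdot 99 + 3531 = 1188 + 3531 = 4719$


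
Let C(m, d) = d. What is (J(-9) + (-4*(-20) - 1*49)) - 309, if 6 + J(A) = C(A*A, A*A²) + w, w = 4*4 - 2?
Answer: -999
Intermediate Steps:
w = 14 (w = 16 - 2 = 14)
J(A) = 8 + A³ (J(A) = -6 + (A*A² + 14) = -6 + (A³ + 14) = -6 + (14 + A³) = 8 + A³)
(J(-9) + (-4*(-20) - 1*49)) - 309 = ((8 + (-9)³) + (-4*(-20) - 1*49)) - 309 = ((8 - 729) + (80 - 49)) - 309 = (-721 + 31) - 309 = -690 - 309 = -999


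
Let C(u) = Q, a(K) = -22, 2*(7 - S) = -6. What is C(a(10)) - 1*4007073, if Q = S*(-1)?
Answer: -4007083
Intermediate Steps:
S = 10 (S = 7 - ½*(-6) = 7 + 3 = 10)
Q = -10 (Q = 10*(-1) = -10)
C(u) = -10
C(a(10)) - 1*4007073 = -10 - 1*4007073 = -10 - 4007073 = -4007083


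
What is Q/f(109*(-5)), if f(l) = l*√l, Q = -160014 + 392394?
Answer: 46476*I*√545/59405 ≈ 18.264*I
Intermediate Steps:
Q = 232380
f(l) = l^(3/2)
Q/f(109*(-5)) = 232380/((109*(-5))^(3/2)) = 232380/((-545)^(3/2)) = 232380/((-545*I*√545)) = 232380*(I*√545/297025) = 46476*I*√545/59405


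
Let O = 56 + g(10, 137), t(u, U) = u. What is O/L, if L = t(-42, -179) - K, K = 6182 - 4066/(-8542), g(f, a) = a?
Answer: -824303/26584737 ≈ -0.031007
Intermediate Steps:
K = 26405355/4271 (K = 6182 - 4066*(-1/8542) = 6182 + 2033/4271 = 26405355/4271 ≈ 6182.5)
L = -26584737/4271 (L = -42 - 1*26405355/4271 = -42 - 26405355/4271 = -26584737/4271 ≈ -6224.5)
O = 193 (O = 56 + 137 = 193)
O/L = 193/(-26584737/4271) = 193*(-4271/26584737) = -824303/26584737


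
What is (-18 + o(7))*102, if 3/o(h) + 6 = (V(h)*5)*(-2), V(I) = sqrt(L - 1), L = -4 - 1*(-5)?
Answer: -1887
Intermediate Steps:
L = 1 (L = -4 + 5 = 1)
V(I) = 0 (V(I) = sqrt(1 - 1) = sqrt(0) = 0)
o(h) = -1/2 (o(h) = 3/(-6 + (0*5)*(-2)) = 3/(-6 + 0*(-2)) = 3/(-6 + 0) = 3/(-6) = 3*(-1/6) = -1/2)
(-18 + o(7))*102 = (-18 - 1/2)*102 = -37/2*102 = -1887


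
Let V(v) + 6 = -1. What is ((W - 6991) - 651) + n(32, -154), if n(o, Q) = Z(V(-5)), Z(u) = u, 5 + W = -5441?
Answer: -13095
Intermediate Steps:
W = -5446 (W = -5 - 5441 = -5446)
V(v) = -7 (V(v) = -6 - 1 = -7)
n(o, Q) = -7
((W - 6991) - 651) + n(32, -154) = ((-5446 - 6991) - 651) - 7 = (-12437 - 651) - 7 = -13088 - 7 = -13095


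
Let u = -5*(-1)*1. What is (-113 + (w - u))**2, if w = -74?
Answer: 36864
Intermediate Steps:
u = 5 (u = 5*1 = 5)
(-113 + (w - u))**2 = (-113 + (-74 - 1*5))**2 = (-113 + (-74 - 5))**2 = (-113 - 79)**2 = (-192)**2 = 36864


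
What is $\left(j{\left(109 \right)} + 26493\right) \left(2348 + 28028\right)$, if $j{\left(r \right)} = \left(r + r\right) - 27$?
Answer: $810553184$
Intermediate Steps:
$j{\left(r \right)} = -27 + 2 r$ ($j{\left(r \right)} = 2 r - 27 = -27 + 2 r$)
$\left(j{\left(109 \right)} + 26493\right) \left(2348 + 28028\right) = \left(\left(-27 + 2 \cdot 109\right) + 26493\right) \left(2348 + 28028\right) = \left(\left(-27 + 218\right) + 26493\right) 30376 = \left(191 + 26493\right) 30376 = 26684 \cdot 30376 = 810553184$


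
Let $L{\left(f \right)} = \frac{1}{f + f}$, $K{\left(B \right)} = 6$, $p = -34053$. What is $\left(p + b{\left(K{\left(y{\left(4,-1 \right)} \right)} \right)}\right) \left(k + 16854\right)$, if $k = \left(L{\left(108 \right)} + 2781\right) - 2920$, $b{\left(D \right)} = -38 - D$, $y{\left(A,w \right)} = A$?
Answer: $- \frac{123105206777}{216} \approx -5.6993 \cdot 10^{8}$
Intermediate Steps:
$L{\left(f \right)} = \frac{1}{2 f}$
$k = - \frac{30023}{216}$ ($k = \left(\frac{1}{2 \cdot 108} + 2781\right) - 2920 = \left(\frac{1}{2} \cdot \frac{1}{108} + 2781\right) - 2920 = \left(\frac{1}{216} + 2781\right) - 2920 = \frac{600697}{216} - 2920 = - \frac{30023}{216} \approx -139.0$)
$\left(p + b{\left(K{\left(y{\left(4,-1 \right)} \right)} \right)}\right) \left(k + 16854\right) = \left(-34053 - 44\right) \left(- \frac{30023}{216} + 16854\right) = \left(-34053 - 44\right) \frac{3610441}{216} = \left(-34097\right) \frac{3610441}{216} = - \frac{123105206777}{216}$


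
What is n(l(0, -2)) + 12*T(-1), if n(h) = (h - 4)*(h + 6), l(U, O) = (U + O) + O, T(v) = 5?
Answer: 44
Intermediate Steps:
l(U, O) = U + 2*O (l(U, O) = (O + U) + O = U + 2*O)
n(h) = (-4 + h)*(6 + h)
n(l(0, -2)) + 12*T(-1) = (-24 + (0 + 2*(-2))² + 2*(0 + 2*(-2))) + 12*5 = (-24 + (0 - 4)² + 2*(0 - 4)) + 60 = (-24 + (-4)² + 2*(-4)) + 60 = (-24 + 16 - 8) + 60 = -16 + 60 = 44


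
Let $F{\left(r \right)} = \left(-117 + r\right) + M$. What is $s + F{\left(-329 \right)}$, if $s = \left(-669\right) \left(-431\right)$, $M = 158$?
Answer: $288051$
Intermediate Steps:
$F{\left(r \right)} = 41 + r$ ($F{\left(r \right)} = \left(-117 + r\right) + 158 = 41 + r$)
$s = 288339$
$s + F{\left(-329 \right)} = 288339 + \left(41 - 329\right) = 288339 - 288 = 288051$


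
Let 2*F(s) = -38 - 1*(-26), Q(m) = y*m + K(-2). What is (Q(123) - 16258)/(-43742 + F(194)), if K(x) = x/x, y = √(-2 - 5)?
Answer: 16257/43748 - 123*I*√7/43748 ≈ 0.37161 - 0.0074387*I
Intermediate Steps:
y = I*√7 (y = √(-7) = I*√7 ≈ 2.6458*I)
K(x) = 1
Q(m) = 1 + I*m*√7 (Q(m) = (I*√7)*m + 1 = I*m*√7 + 1 = 1 + I*m*√7)
F(s) = -6 (F(s) = (-38 - 1*(-26))/2 = (-38 + 26)/2 = (½)*(-12) = -6)
(Q(123) - 16258)/(-43742 + F(194)) = ((1 + I*123*√7) - 16258)/(-43742 - 6) = ((1 + 123*I*√7) - 16258)/(-43748) = (-16257 + 123*I*√7)*(-1/43748) = 16257/43748 - 123*I*√7/43748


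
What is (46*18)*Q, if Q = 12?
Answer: 9936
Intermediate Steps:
(46*18)*Q = (46*18)*12 = 828*12 = 9936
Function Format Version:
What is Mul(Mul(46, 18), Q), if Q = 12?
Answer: 9936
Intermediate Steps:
Mul(Mul(46, 18), Q) = Mul(Mul(46, 18), 12) = Mul(828, 12) = 9936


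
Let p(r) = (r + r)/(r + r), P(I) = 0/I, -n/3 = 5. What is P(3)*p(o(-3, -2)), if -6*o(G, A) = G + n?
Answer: 0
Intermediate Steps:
n = -15 (n = -3*5 = -15)
P(I) = 0
o(G, A) = 5/2 - G/6 (o(G, A) = -(G - 15)/6 = -(-15 + G)/6 = 5/2 - G/6)
p(r) = 1 (p(r) = (2*r)/((2*r)) = (2*r)*(1/(2*r)) = 1)
P(3)*p(o(-3, -2)) = 0*1 = 0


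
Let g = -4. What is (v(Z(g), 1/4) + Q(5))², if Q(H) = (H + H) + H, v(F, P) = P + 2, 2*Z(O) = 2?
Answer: 4761/16 ≈ 297.56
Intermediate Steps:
Z(O) = 1 (Z(O) = (½)*2 = 1)
v(F, P) = 2 + P
Q(H) = 3*H (Q(H) = 2*H + H = 3*H)
(v(Z(g), 1/4) + Q(5))² = ((2 + 1/4) + 3*5)² = ((2 + ¼) + 15)² = (9/4 + 15)² = (69/4)² = 4761/16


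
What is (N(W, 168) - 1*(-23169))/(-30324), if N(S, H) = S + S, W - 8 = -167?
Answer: -7617/10108 ≈ -0.75356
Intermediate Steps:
W = -159 (W = 8 - 167 = -159)
N(S, H) = 2*S
(N(W, 168) - 1*(-23169))/(-30324) = (2*(-159) - 1*(-23169))/(-30324) = (-318 + 23169)*(-1/30324) = 22851*(-1/30324) = -7617/10108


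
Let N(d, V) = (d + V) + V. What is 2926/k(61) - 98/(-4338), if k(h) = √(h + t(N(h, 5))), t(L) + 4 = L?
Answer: 49/2169 + 1463*√2/8 ≈ 258.65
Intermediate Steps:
N(d, V) = d + 2*V (N(d, V) = (V + d) + V = d + 2*V)
t(L) = -4 + L
k(h) = √(6 + 2*h) (k(h) = √(h + (-4 + (h + 2*5))) = √(h + (-4 + (h + 10))) = √(h + (-4 + (10 + h))) = √(h + (6 + h)) = √(6 + 2*h))
2926/k(61) - 98/(-4338) = 2926/(√(6 + 2*61)) - 98/(-4338) = 2926/(√(6 + 122)) - 98*(-1/4338) = 2926/(√128) + 49/2169 = 2926/((8*√2)) + 49/2169 = 2926*(√2/16) + 49/2169 = 1463*√2/8 + 49/2169 = 49/2169 + 1463*√2/8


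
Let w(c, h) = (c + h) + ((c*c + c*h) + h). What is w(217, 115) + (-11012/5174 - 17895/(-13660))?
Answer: 512337697325/7067684 ≈ 72490.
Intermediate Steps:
w(c, h) = c + c**2 + 2*h + c*h (w(c, h) = (c + h) + ((c**2 + c*h) + h) = (c + h) + (h + c**2 + c*h) = c + c**2 + 2*h + c*h)
w(217, 115) + (-11012/5174 - 17895/(-13660)) = (217 + 217**2 + 2*115 + 217*115) + (-11012/5174 - 17895/(-13660)) = (217 + 47089 + 230 + 24955) + (-11012*1/5174 - 17895*(-1/13660)) = 72491 + (-5506/2587 + 3579/2732) = 72491 - 5783519/7067684 = 512337697325/7067684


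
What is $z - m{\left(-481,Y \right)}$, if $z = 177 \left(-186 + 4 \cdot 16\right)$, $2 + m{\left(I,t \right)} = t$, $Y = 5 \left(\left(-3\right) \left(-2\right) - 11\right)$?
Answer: $-21567$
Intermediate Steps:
$Y = -25$ ($Y = 5 \left(6 - 11\right) = 5 \left(-5\right) = -25$)
$m{\left(I,t \right)} = -2 + t$
$z = -21594$ ($z = 177 \left(-186 + 64\right) = 177 \left(-122\right) = -21594$)
$z - m{\left(-481,Y \right)} = -21594 - \left(-2 - 25\right) = -21594 - -27 = -21594 + 27 = -21567$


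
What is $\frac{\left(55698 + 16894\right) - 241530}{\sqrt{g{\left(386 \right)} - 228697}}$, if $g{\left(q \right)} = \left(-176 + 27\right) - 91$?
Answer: $\frac{168938 i \sqrt{228937}}{228937} \approx 353.08 i$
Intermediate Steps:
$g{\left(q \right)} = -240$ ($g{\left(q \right)} = -149 - 91 = -240$)
$\frac{\left(55698 + 16894\right) - 241530}{\sqrt{g{\left(386 \right)} - 228697}} = \frac{\left(55698 + 16894\right) - 241530}{\sqrt{-240 - 228697}} = \frac{72592 - 241530}{\sqrt{-228937}} = - \frac{168938}{i \sqrt{228937}} = - 168938 \left(- \frac{i \sqrt{228937}}{228937}\right) = \frac{168938 i \sqrt{228937}}{228937}$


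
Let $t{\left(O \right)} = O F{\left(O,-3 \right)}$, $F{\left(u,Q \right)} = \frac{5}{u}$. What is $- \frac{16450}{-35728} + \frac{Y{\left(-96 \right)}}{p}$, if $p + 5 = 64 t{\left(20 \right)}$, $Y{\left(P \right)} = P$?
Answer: $\frac{41711}{267960} \approx 0.15566$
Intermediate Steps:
$t{\left(O \right)} = 5$ ($t{\left(O \right)} = O \frac{5}{O} = 5$)
$p = 315$ ($p = -5 + 64 \cdot 5 = -5 + 320 = 315$)
$- \frac{16450}{-35728} + \frac{Y{\left(-96 \right)}}{p} = - \frac{16450}{-35728} - \frac{96}{315} = \left(-16450\right) \left(- \frac{1}{35728}\right) - \frac{32}{105} = \frac{1175}{2552} - \frac{32}{105} = \frac{41711}{267960}$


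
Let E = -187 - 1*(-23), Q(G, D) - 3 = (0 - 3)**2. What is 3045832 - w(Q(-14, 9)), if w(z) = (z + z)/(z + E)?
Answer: 57870811/19 ≈ 3.0458e+6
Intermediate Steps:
Q(G, D) = 12 (Q(G, D) = 3 + (0 - 3)**2 = 3 + (-3)**2 = 3 + 9 = 12)
E = -164 (E = -187 + 23 = -164)
w(z) = 2*z/(-164 + z) (w(z) = (z + z)/(z - 164) = (2*z)/(-164 + z) = 2*z/(-164 + z))
3045832 - w(Q(-14, 9)) = 3045832 - 2*12/(-164 + 12) = 3045832 - 2*12/(-152) = 3045832 - 2*12*(-1)/152 = 3045832 - 1*(-3/19) = 3045832 + 3/19 = 57870811/19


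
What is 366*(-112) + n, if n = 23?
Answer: -40969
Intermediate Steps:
366*(-112) + n = 366*(-112) + 23 = -40992 + 23 = -40969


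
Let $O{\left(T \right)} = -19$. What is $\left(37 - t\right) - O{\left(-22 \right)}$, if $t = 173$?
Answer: $-117$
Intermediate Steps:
$\left(37 - t\right) - O{\left(-22 \right)} = \left(37 - 173\right) - -19 = \left(37 - 173\right) + 19 = -136 + 19 = -117$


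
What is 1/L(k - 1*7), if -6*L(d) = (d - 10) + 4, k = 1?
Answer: 1/2 ≈ 0.50000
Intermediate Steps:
L(d) = 1 - d/6 (L(d) = -((d - 10) + 4)/6 = -((-10 + d) + 4)/6 = -(-6 + d)/6 = 1 - d/6)
1/L(k - 1*7) = 1/(1 - (1 - 1*7)/6) = 1/(1 - (1 - 7)/6) = 1/(1 - 1/6*(-6)) = 1/(1 + 1) = 1/2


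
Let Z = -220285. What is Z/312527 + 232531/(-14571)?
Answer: -75881988572/4553830917 ≈ -16.663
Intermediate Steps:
Z/312527 + 232531/(-14571) = -220285/312527 + 232531/(-14571) = -220285*1/312527 + 232531*(-1/14571) = -220285/312527 - 232531/14571 = -75881988572/4553830917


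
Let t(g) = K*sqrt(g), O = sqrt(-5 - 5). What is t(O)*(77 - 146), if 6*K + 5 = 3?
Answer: 23*10**(1/4)*sqrt(I) ≈ 28.921 + 28.921*I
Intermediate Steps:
K = -1/3 (K = -5/6 + (1/6)*3 = -5/6 + 1/2 = -1/3 ≈ -0.33333)
O = I*sqrt(10) (O = sqrt(-10) = I*sqrt(10) ≈ 3.1623*I)
t(g) = -sqrt(g)/3
t(O)*(77 - 146) = (-10**(1/4)*sqrt(I)/3)*(77 - 146) = -10**(1/4)*sqrt(I)/3*(-69) = 23*10**(1/4)*sqrt(I)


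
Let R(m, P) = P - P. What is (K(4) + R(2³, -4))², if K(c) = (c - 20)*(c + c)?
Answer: 16384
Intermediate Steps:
R(m, P) = 0
K(c) = 2*c*(-20 + c) (K(c) = (-20 + c)*(2*c) = 2*c*(-20 + c))
(K(4) + R(2³, -4))² = (2*4*(-20 + 4) + 0)² = (2*4*(-16) + 0)² = (-128 + 0)² = (-128)² = 16384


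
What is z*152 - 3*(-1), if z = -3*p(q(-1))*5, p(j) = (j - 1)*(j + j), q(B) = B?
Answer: -9117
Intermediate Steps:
p(j) = 2*j*(-1 + j) (p(j) = (-1 + j)*(2*j) = 2*j*(-1 + j))
z = -60 (z = -6*(-1)*(-1 - 1)*5 = -6*(-1)*(-2)*5 = -3*4*5 = -12*5 = -60)
z*152 - 3*(-1) = -60*152 - 3*(-1) = -9120 + 3 = -9117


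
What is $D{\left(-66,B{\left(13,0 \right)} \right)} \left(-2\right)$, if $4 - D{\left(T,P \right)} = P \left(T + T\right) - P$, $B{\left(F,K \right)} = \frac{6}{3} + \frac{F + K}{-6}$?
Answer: $\frac{109}{3} \approx 36.333$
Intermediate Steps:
$B{\left(F,K \right)} = 2 - \frac{F}{6} - \frac{K}{6}$ ($B{\left(F,K \right)} = 6 \cdot \frac{1}{3} + \left(F + K\right) \left(- \frac{1}{6}\right) = 2 - \left(\frac{F}{6} + \frac{K}{6}\right) = 2 - \frac{F}{6} - \frac{K}{6}$)
$D{\left(T,P \right)} = 4 + P - 2 P T$ ($D{\left(T,P \right)} = 4 - \left(P \left(T + T\right) - P\right) = 4 - \left(P 2 T - P\right) = 4 - \left(2 P T - P\right) = 4 - \left(- P + 2 P T\right) = 4 + P - 2 P T$)
$D{\left(-66,B{\left(13,0 \right)} \right)} \left(-2\right) = \left(4 - \frac{1}{6} - 2 \left(2 - \frac{13}{6} - 0\right) \left(-66\right)\right) \left(-2\right) = \left(4 + \left(2 - \frac{13}{6} + 0\right) - 2 \left(2 - \frac{13}{6} + 0\right) \left(-66\right)\right) \left(-2\right) = \left(4 - \frac{1}{6} - \left(- \frac{1}{3}\right) \left(-66\right)\right) \left(-2\right) = \left(4 - \frac{1}{6} - 22\right) \left(-2\right) = \left(- \frac{109}{6}\right) \left(-2\right) = \frac{109}{3}$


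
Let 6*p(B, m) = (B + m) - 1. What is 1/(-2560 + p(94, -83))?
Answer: -3/7675 ≈ -0.00039088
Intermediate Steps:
p(B, m) = -⅙ + B/6 + m/6 (p(B, m) = ((B + m) - 1)/6 = (-1 + B + m)/6 = -⅙ + B/6 + m/6)
1/(-2560 + p(94, -83)) = 1/(-2560 + (-⅙ + (⅙)*94 + (⅙)*(-83))) = 1/(-2560 + (-⅙ + 47/3 - 83/6)) = 1/(-2560 + 5/3) = 1/(-7675/3) = -3/7675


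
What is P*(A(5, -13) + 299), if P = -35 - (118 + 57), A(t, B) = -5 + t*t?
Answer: -66990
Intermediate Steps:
A(t, B) = -5 + t²
P = -210 (P = -35 - 1*175 = -35 - 175 = -210)
P*(A(5, -13) + 299) = -210*((-5 + 5²) + 299) = -210*((-5 + 25) + 299) = -210*(20 + 299) = -210*319 = -66990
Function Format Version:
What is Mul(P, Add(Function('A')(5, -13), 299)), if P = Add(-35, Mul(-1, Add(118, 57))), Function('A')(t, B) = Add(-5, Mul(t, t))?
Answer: -66990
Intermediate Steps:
Function('A')(t, B) = Add(-5, Pow(t, 2))
P = -210 (P = Add(-35, Mul(-1, 175)) = Add(-35, -175) = -210)
Mul(P, Add(Function('A')(5, -13), 299)) = Mul(-210, Add(Add(-5, Pow(5, 2)), 299)) = Mul(-210, Add(Add(-5, 25), 299)) = Mul(-210, Add(20, 299)) = Mul(-210, 319) = -66990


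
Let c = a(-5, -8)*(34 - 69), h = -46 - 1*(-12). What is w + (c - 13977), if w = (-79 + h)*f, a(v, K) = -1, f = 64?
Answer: -21174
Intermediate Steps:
h = -34 (h = -46 + 12 = -34)
c = 35 (c = -(34 - 69) = -1*(-35) = 35)
w = -7232 (w = (-79 - 34)*64 = -113*64 = -7232)
w + (c - 13977) = -7232 + (35 - 13977) = -7232 - 13942 = -21174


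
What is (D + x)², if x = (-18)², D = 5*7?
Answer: 128881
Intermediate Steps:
D = 35
x = 324
(D + x)² = (35 + 324)² = 359² = 128881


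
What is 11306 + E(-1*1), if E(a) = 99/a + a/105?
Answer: 1176734/105 ≈ 11207.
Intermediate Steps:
E(a) = 99/a + a/105 (E(a) = 99/a + a*(1/105) = 99/a + a/105)
11306 + E(-1*1) = 11306 + (99/((-1*1)) + (-1*1)/105) = 11306 + (99/(-1) + (1/105)*(-1)) = 11306 + (99*(-1) - 1/105) = 11306 + (-99 - 1/105) = 11306 - 10396/105 = 1176734/105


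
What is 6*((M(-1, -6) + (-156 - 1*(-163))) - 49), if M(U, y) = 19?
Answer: -138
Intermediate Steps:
6*((M(-1, -6) + (-156 - 1*(-163))) - 49) = 6*((19 + (-156 - 1*(-163))) - 49) = 6*((19 + (-156 + 163)) - 49) = 6*((19 + 7) - 49) = 6*(26 - 49) = 6*(-23) = -138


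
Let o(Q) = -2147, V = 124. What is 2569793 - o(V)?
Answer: 2571940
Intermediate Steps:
2569793 - o(V) = 2569793 - 1*(-2147) = 2569793 + 2147 = 2571940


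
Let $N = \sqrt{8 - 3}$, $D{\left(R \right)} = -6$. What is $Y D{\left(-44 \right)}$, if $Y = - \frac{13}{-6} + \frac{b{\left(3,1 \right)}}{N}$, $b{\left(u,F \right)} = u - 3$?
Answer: $-13$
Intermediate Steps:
$N = \sqrt{5} \approx 2.2361$
$b{\left(u,F \right)} = -3 + u$
$Y = \frac{13}{6}$ ($Y = - \frac{13}{-6} + \frac{-3 + 3}{\sqrt{5}} = \left(-13\right) \left(- \frac{1}{6}\right) + 0 \frac{\sqrt{5}}{5} = \frac{13}{6} + 0 = \frac{13}{6} \approx 2.1667$)
$Y D{\left(-44 \right)} = \frac{13}{6} \left(-6\right) = -13$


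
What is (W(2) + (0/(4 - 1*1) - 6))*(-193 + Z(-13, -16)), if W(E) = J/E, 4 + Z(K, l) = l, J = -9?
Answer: 4473/2 ≈ 2236.5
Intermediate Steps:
Z(K, l) = -4 + l
W(E) = -9/E
(W(2) + (0/(4 - 1*1) - 6))*(-193 + Z(-13, -16)) = (-9/2 + (0/(4 - 1*1) - 6))*(-193 + (-4 - 16)) = (-9*1/2 + (0/(4 - 1) - 6))*(-193 - 20) = (-9/2 + (0/3 - 6))*(-213) = (-9/2 + ((1/3)*0 - 6))*(-213) = (-9/2 + (0 - 6))*(-213) = (-9/2 - 6)*(-213) = -21/2*(-213) = 4473/2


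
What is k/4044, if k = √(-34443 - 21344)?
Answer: I*√55787/4044 ≈ 0.058406*I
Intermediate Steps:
k = I*√55787 (k = √(-55787) = I*√55787 ≈ 236.19*I)
k/4044 = (I*√55787)/4044 = (I*√55787)*(1/4044) = I*√55787/4044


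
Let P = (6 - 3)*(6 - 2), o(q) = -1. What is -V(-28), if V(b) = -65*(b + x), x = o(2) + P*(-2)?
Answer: -3445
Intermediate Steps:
P = 12 (P = 3*4 = 12)
x = -25 (x = -1 + 12*(-2) = -1 - 24 = -25)
V(b) = 1625 - 65*b (V(b) = -65*(b - 25) = -65*(-25 + b) = 1625 - 65*b)
-V(-28) = -(1625 - 65*(-28)) = -(1625 + 1820) = -1*3445 = -3445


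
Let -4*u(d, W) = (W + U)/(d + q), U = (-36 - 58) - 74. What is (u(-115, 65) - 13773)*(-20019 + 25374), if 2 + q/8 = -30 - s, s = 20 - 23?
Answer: -102371679585/1388 ≈ -7.3755e+7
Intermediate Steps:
s = -3
q = -232 (q = -16 + 8*(-30 - 1*(-3)) = -16 + 8*(-30 + 3) = -16 + 8*(-27) = -16 - 216 = -232)
U = -168 (U = -94 - 74 = -168)
u(d, W) = -(-168 + W)/(4*(-232 + d)) (u(d, W) = -(W - 168)/(4*(d - 232)) = -(-168 + W)/(4*(-232 + d)))
(u(-115, 65) - 13773)*(-20019 + 25374) = ((168 - 1*65)/(4*(-232 - 115)) - 13773)*(-20019 + 25374) = ((¼)*(168 - 65)/(-347) - 13773)*5355 = ((¼)*(-1/347)*103 - 13773)*5355 = (-103/1388 - 13773)*5355 = -19117027/1388*5355 = -102371679585/1388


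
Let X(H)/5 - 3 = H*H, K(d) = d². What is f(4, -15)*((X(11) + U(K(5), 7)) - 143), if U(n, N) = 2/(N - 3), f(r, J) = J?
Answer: -14325/2 ≈ -7162.5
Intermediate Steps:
X(H) = 15 + 5*H² (X(H) = 15 + 5*(H*H) = 15 + 5*H²)
U(n, N) = 2/(-3 + N)
f(4, -15)*((X(11) + U(K(5), 7)) - 143) = -15*(((15 + 5*11²) + 2/(-3 + 7)) - 143) = -15*(((15 + 5*121) + 2/4) - 143) = -15*(((15 + 605) + 2*(¼)) - 143) = -15*((620 + ½) - 143) = -15*(1241/2 - 143) = -15*955/2 = -14325/2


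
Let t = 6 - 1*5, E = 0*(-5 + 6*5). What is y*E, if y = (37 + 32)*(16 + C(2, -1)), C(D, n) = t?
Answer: 0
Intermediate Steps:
E = 0 (E = 0*(-5 + 30) = 0*25 = 0)
t = 1 (t = 6 - 5 = 1)
C(D, n) = 1
y = 1173 (y = (37 + 32)*(16 + 1) = 69*17 = 1173)
y*E = 1173*0 = 0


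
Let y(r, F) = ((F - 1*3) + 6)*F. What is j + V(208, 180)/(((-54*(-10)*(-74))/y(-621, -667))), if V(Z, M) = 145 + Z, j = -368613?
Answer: -1860764368/4995 ≈ -3.7253e+5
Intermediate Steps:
y(r, F) = F*(3 + F) (y(r, F) = ((F - 3) + 6)*F = ((-3 + F) + 6)*F = (3 + F)*F = F*(3 + F))
j + V(208, 180)/(((-54*(-10)*(-74))/y(-621, -667))) = -368613 + (145 + 208)/(((-54*(-10)*(-74))/((-667*(3 - 667))))) = -368613 + 353/(((540*(-74))/((-667*(-664))))) = -368613 + 353/((-39960/442888)) = -368613 + 353/((-39960*1/442888)) = -368613 + 353/(-4995/55361) = -368613 + 353*(-55361/4995) = -368613 - 19542433/4995 = -1860764368/4995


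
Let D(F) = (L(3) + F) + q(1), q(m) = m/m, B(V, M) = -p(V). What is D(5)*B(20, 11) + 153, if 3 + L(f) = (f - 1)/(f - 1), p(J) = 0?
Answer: 153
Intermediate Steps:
L(f) = -2 (L(f) = -3 + (f - 1)/(f - 1) = -3 + (-1 + f)/(-1 + f) = -3 + 1 = -2)
B(V, M) = 0 (B(V, M) = -1*0 = 0)
q(m) = 1
D(F) = -1 + F (D(F) = (-2 + F) + 1 = -1 + F)
D(5)*B(20, 11) + 153 = (-1 + 5)*0 + 153 = 4*0 + 153 = 0 + 153 = 153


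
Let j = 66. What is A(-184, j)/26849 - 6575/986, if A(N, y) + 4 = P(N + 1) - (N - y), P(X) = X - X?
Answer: -176289619/26473114 ≈ -6.6592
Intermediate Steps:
P(X) = 0
A(N, y) = -4 + y - N (A(N, y) = -4 + (0 - (N - y)) = -4 + (0 + (y - N)) = -4 + (y - N) = -4 + y - N)
A(-184, j)/26849 - 6575/986 = (-4 + 66 - 1*(-184))/26849 - 6575/986 = (-4 + 66 + 184)*(1/26849) - 6575*1/986 = 246*(1/26849) - 6575/986 = 246/26849 - 6575/986 = -176289619/26473114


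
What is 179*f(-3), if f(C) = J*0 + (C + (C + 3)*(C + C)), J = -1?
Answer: -537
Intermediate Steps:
f(C) = C + 2*C*(3 + C) (f(C) = -1*0 + (C + (C + 3)*(C + C)) = 0 + (C + (3 + C)*(2*C)) = 0 + (C + 2*C*(3 + C)) = C + 2*C*(3 + C))
179*f(-3) = 179*(-3*(7 + 2*(-3))) = 179*(-3*(7 - 6)) = 179*(-3*1) = 179*(-3) = -537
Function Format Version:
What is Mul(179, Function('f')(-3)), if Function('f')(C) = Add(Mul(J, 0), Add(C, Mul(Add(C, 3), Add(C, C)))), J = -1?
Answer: -537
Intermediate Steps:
Function('f')(C) = Add(C, Mul(2, C, Add(3, C))) (Function('f')(C) = Add(Mul(-1, 0), Add(C, Mul(Add(C, 3), Add(C, C)))) = Add(0, Add(C, Mul(Add(3, C), Mul(2, C)))) = Add(0, Add(C, Mul(2, C, Add(3, C)))) = Add(C, Mul(2, C, Add(3, C))))
Mul(179, Function('f')(-3)) = Mul(179, Mul(-3, Add(7, Mul(2, -3)))) = Mul(179, Mul(-3, Add(7, -6))) = Mul(179, Mul(-3, 1)) = Mul(179, -3) = -537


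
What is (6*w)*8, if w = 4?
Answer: 192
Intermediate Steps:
(6*w)*8 = (6*4)*8 = 24*8 = 192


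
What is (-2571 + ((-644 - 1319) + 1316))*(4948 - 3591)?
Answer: -4366826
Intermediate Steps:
(-2571 + ((-644 - 1319) + 1316))*(4948 - 3591) = (-2571 + (-1963 + 1316))*1357 = (-2571 - 647)*1357 = -3218*1357 = -4366826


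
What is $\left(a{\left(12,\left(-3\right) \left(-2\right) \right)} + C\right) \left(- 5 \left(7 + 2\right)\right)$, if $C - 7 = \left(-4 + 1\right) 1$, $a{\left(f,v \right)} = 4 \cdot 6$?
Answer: $-1260$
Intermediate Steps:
$a{\left(f,v \right)} = 24$
$C = 4$ ($C = 7 + \left(-4 + 1\right) 1 = 7 - 3 = 4$)
$\left(a{\left(12,\left(-3\right) \left(-2\right) \right)} + C\right) \left(- 5 \left(7 + 2\right)\right) = \left(24 + 4\right) \left(- 5 \left(7 + 2\right)\right) = 28 \left(\left(-5\right) 9\right) = 28 \left(-45\right) = -1260$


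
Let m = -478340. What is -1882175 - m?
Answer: -1403835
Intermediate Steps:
-1882175 - m = -1882175 - 1*(-478340) = -1882175 + 478340 = -1403835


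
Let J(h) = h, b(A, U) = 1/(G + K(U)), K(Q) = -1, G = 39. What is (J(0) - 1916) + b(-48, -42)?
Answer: -72807/38 ≈ -1916.0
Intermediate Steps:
b(A, U) = 1/38 (b(A, U) = 1/(39 - 1) = 1/38)
(J(0) - 1916) + b(-48, -42) = (0 - 1916) + 1/38 = -1916 + 1/38 = -72807/38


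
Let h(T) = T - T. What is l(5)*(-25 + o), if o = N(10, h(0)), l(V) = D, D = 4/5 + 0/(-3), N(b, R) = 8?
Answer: -68/5 ≈ -13.600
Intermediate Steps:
h(T) = 0
D = 4/5 (D = 4*(1/5) + 0*(-1/3) = 4/5 + 0 = 4/5 ≈ 0.80000)
l(V) = 4/5
o = 8
l(5)*(-25 + o) = 4*(-25 + 8)/5 = (4/5)*(-17) = -68/5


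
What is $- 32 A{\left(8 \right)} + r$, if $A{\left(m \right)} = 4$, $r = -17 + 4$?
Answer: $-141$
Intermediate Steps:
$r = -13$
$- 32 A{\left(8 \right)} + r = \left(-32\right) 4 - 13 = -128 - 13 = -141$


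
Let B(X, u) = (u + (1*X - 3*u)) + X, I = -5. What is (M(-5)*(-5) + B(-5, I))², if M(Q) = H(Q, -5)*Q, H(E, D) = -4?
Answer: 10000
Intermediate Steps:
B(X, u) = -2*u + 2*X (B(X, u) = (u + (X - 3*u)) + X = (X - 2*u) + X = -2*u + 2*X)
M(Q) = -4*Q
(M(-5)*(-5) + B(-5, I))² = (-4*(-5)*(-5) + (-2*(-5) + 2*(-5)))² = (20*(-5) + (10 - 10))² = (-100 + 0)² = (-100)² = 10000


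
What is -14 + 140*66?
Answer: 9226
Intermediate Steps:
-14 + 140*66 = -14 + 9240 = 9226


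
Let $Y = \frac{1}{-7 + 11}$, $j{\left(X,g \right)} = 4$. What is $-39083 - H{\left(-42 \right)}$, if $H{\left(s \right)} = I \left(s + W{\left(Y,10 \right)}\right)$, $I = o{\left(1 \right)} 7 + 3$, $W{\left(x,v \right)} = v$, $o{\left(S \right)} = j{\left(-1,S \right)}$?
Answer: $-38091$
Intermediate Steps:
$o{\left(S \right)} = 4$
$Y = \frac{1}{4} \approx 0.25$
$I = 31$ ($I = 4 \cdot 7 + 3 = 28 + 3 = 31$)
$H{\left(s \right)} = 310 + 31 s$ ($H{\left(s \right)} = 31 \left(s + 10\right) = 31 \left(10 + s\right) = 310 + 31 s$)
$-39083 - H{\left(-42 \right)} = -39083 - \left(310 + 31 \left(-42\right)\right) = -39083 - \left(310 - 1302\right) = -39083 - -992 = -39083 + 992 = -38091$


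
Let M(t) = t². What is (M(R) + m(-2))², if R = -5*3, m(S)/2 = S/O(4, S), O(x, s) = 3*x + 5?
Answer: 14600041/289 ≈ 50519.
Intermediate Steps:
O(x, s) = 5 + 3*x
m(S) = 2*S/17 (m(S) = 2*(S/(5 + 3*4)) = 2*(S/(5 + 12)) = 2*(S/17) = 2*S/17)
R = -15
(M(R) + m(-2))² = ((-15)² + (2/17)*(-2))² = (225 - 4/17)² = (3821/17)² = 14600041/289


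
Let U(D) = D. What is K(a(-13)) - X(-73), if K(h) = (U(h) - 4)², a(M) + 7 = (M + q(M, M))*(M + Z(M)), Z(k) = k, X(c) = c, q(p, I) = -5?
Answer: 208922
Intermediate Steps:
a(M) = -7 + 2*M*(-5 + M) (a(M) = -7 + (M - 5)*(M + M) = -7 + (-5 + M)*(2*M) = -7 + 2*M*(-5 + M))
K(h) = (-4 + h)² (K(h) = (h - 4)² = (-4 + h)²)
K(a(-13)) - X(-73) = (-4 + (-7 - 10*(-13) + 2*(-13)²))² - 1*(-73) = (-4 + (-7 + 130 + 2*169))² + 73 = (-4 + (-7 + 130 + 338))² + 73 = (-4 + 461)² + 73 = 457² + 73 = 208849 + 73 = 208922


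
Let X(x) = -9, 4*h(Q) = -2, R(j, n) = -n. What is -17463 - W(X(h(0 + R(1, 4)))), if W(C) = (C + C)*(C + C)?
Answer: -17787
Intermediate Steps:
h(Q) = -½ (h(Q) = (¼)*(-2) = -½)
W(C) = 4*C² (W(C) = (2*C)*(2*C) = 4*C²)
-17463 - W(X(h(0 + R(1, 4)))) = -17463 - 4*(-9)² = -17463 - 4*81 = -17463 - 1*324 = -17463 - 324 = -17787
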